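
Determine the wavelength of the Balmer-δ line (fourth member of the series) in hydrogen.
410.069 nm

The lines of a series are numbered from the longest wavelength (smallest ΔE) outward; the fourth line is the transition from n = n_f + 4 to n_f.
The Balmer series has all transitions ending at n_f = 2.

For H, the fourth line (δ-line) is the jump from n = 6 to n = 2:
E_6 = -13.6057 / 6² = -0.3779361 eV
E_2 = -13.6057 / 2² = -3.4014250 eV
ΔE = E_6 - E_2 = 3.0234889 eV

λ = hc/E = 1239.84 eV·nm / 3.0234889 eV
λ = 410.069 nm

This is the δ-line of the Balmer series in H.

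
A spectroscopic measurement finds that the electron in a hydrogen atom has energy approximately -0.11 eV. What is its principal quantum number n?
n = 11

The exact energy levels follow E_n = -13.6057 eV / n².

The measured value (-0.11 eV) is reported to only 2 significant figures, so we must test candidate n values and see which one matches to that precision.

Candidate energies:
  n = 9:  E = -13.6057/9² = -0.16797 eV
  n = 10:  E = -13.6057/10² = -0.13606 eV
  n = 11:  E = -13.6057/11² = -0.11244 eV  ← matches
  n = 12:  E = -13.6057/12² = -0.09448 eV
  n = 13:  E = -13.6057/13² = -0.08051 eV

Checking against the measurement of -0.11 eV (2 sig figs), only n = 11 agrees:
E_11 = -0.11244 eV, which rounds to -0.11 eV ✓

Therefore n = 11.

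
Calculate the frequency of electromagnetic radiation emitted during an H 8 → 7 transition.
1.5736e+13 Hz

First, find the transition energy:
E_8 = -13.6057 / 8² = -0.212589063 eV
E_7 = -13.6057 / 7² = -0.277667347 eV
|ΔE| = |E_7 - E_8| = 0.065078284 eV

Convert to Joules: E = 0.065078284 eV × (1.602177 × 10⁻¹⁹ J/eV) = 1.042669e-20 J

Using E = hf:
f = E/h = 1.042669e-20 J / (6.62607 × 10⁻³⁴ J·s)
f = 1.5736e+13 Hz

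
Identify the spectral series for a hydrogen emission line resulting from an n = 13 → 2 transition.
Balmer series

The spectral series in hydrogen are named based on the final (lower) energy level:
- Lyman series: n_final = 1 (ultraviolet)
- Balmer series: n_final = 2 (visible/near-UV)
- Paschen series: n_final = 3 (infrared)
- Brackett series: n_final = 4 (infrared)
- Pfund series: n_final = 5 (far infrared)

Since this transition ends at n = 2, it belongs to the Balmer series.

For reference, this 13 → 2 line has photon energy
ΔE = 13.6057 eV × (1/2² - 1/13²) = 3.32091790 eV,
corresponding to wavelength λ = hc/ΔE = 1239.84 eV·nm / 3.32091790 eV = 373.3426 nm in the visible/near-UV region.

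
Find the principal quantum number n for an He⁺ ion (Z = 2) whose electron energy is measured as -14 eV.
n = 2

The exact energy levels follow E_n = -13.6057 Z² / n² eV with Z = 2.

The measured value (-14 eV) is reported to only 2 significant figures, so we must test candidate n values and see which one matches to that precision.

Candidate energies:
  n = 1:  E = -13.6057 × 2² / 1² = -54.42280 eV
  n = 2:  E = -13.6057 × 2² / 2² = -13.60570 eV  ← matches
  n = 3:  E = -13.6057 × 2² / 3² = -6.04698 eV
  n = 4:  E = -13.6057 × 2² / 4² = -3.40143 eV

Checking against the measurement of -14 eV (2 sig figs), only n = 2 agrees:
E_2 = -13.60570 eV, which rounds to -14 eV ✓

Therefore n = 2.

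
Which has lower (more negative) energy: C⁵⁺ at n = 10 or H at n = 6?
C⁵⁺ at n = 10 (E = -4.89805 eV)

Using E_n = -13.6057 Z² / n² eV:

C⁵⁺ (Z = 6) at n = 10:
E = -13.6057 × 6² / 10² = -13.6057 × 36 / 100 = -4.89805200 eV

H (Z = 1) at n = 6:
E = -13.6057 × 1² / 6² = -13.6057 × 1 / 36 = -0.37793611 eV

Since -4.89805200 eV < -0.37793611 eV,
C⁵⁺ at n = 10 is more tightly bound (requires more energy to ionize).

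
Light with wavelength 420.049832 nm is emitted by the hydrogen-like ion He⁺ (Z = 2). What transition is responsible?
n = 11 → n = 4

First, find the photon energy from the wavelength (hc = 1239.84 eV·nm):
E = hc/λ = 1239.84 eV·nm / 420.049832 nm = 2.9516498 eV

The energy levels of He⁺ satisfy E_n = -13.6057 × 2² / n² eV, so an emission n_i → n_f releases
ΔE = 13.6057 × 2² × (1/n_f² − 1/n_i²) eV.

Setting ΔE equal to the photon energy:
1/n_f² − 1/n_i² = 2.9516498 / (13.6057 × 2²) = 0.054235537

Since 1/n_i² must be positive, we need 1/n_f² > 0.054235537, i.e. n_f ≤ 4. For each allowed n_f, solve n_i = (1/n_f² − 0.054235537)^(−1/2) and check whether it is a whole number:
  n_f = 1: 1/n_i² = 1.000000000 − 0.054235537 = 0.945764463 → n_i = 1.028  (not an integer) ✗
  n_f = 2: 1/n_i² = 0.250000000 − 0.054235537 = 0.195764463 → n_i = 2.260  (not an integer) ✗
  n_f = 3: 1/n_i² = 0.111111111 − 0.054235537 = 0.056875574 → n_i = 4.193  (not an integer) ✗
  n_f = 4: 1/n_i² = 0.062500000 − 0.054235537 = 0.008264463 → n_i = 11.000  → integer, n_i = 11 ✓

Only n_f = 4 gives an integer upper level, n_i = 11.

The transition is from n = 11 to n = 4 (emission).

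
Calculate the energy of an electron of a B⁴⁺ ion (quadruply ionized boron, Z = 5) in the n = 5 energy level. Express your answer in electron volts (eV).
-13.60570 eV

The energy levels of a hydrogen-like atom are given by:
E_n = -13.6057 Z² / n² eV  (with Z = 5 for B⁴⁺)

For n = 5:
E_5 = -13.6057 × 5² / 5²
E_5 = -13.6057 × 25 / 25
E_5 = -13.60570 eV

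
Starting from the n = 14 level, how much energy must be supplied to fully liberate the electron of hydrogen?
0.0694 eV

The ionization energy is the energy needed to remove the electron completely (n → ∞).

For hydrogen, E_n = -13.6057 eV / n².

At n = 14: E_14 = -13.6057 / 14² = -0.0694168 eV
At n = ∞: E_∞ = 0 eV

Ionization energy = E_∞ - E_14 = 0 - (-0.0694168) = 0.0694168 eV
Ionization energy ≈ 0.0694 eV

This is also called the binding energy of the electron in state n = 14.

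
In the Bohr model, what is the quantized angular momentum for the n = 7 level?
7.38200e-34 J·s (or 7ℏ)

In the Bohr model, angular momentum is quantized:
L = nℏ

where ℏ = h/(2π) = 1.0545718e-34 J·s

For n = 7:
L = 7 × 1.0545718e-34 J·s
L = 7.38200e-34 J·s

This can also be written as L = 7ℏ.
The angular momentum is an integer multiple of the reduced Planck constant.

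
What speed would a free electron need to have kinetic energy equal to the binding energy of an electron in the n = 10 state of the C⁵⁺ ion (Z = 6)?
1.31262e+06 m/s (or 0.4378% of c)

The binding energy at n = 10 for C⁵⁺ is:
E_10 = -13.6057 × 6²/10² = -4.89805200 eV
|E_10| = 4.89805200 eV

Convert to Joules:
KE = 4.89805200 eV × (1.602177 × 10⁻¹⁹ J/eV) = 7.8475463e-19 J

Using KE = ½mv²:
v = √(2·KE/m_e)
v = √(2 × 7.8475463e-19 J / 9.10938 × 10⁻³¹ kg)
v = 1.31262e+06 m/s

This is approximately 0.4378% the speed of light.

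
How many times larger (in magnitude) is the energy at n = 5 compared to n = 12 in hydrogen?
5.76

Using E_n = -13.6057 Z² / n² eV with Z = 1:

E_5 = -13.6057 / 5² = -13.6057 / 25 = -0.54422800 eV
E_12 = -13.6057 / 12² = -13.6057 / 144 = -0.09448403 eV

The ratio is:
E_5/E_12 = (-0.54422800) / (-0.09448403)
E_5/E_12 = (-13.6057/25) / (-13.6057/144)
E_5/E_12 = 144/25
E_5/E_12 = 5.76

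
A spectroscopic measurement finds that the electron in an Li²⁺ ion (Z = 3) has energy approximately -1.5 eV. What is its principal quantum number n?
n = 9

The exact energy levels follow E_n = -13.6057 Z² / n² eV with Z = 3.

The measured value (-1.5 eV) is reported to only 2 significant figures, so we must test candidate n values and see which one matches to that precision.

Candidate energies:
  n = 7:  E = -13.6057 × 3² / 7² = -2.49901 eV
  n = 8:  E = -13.6057 × 3² / 8² = -1.91330 eV
  n = 9:  E = -13.6057 × 3² / 9² = -1.51174 eV  ← matches
  n = 10:  E = -13.6057 × 3² / 10² = -1.22451 eV
  n = 11:  E = -13.6057 × 3² / 11² = -1.01199 eV

Checking against the measurement of -1.5 eV (2 sig figs), only n = 9 agrees:
E_9 = -1.51174 eV, which rounds to -1.5 eV ✓

Therefore n = 9.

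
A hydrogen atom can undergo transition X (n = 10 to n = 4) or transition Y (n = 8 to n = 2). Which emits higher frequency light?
8 → 2

Calculate the energy for each transition:

Transition 10 → 4:
ΔE₁ = |E_4 - E_10| = |-13.6057/4² - (-13.6057/10²)|
ΔE₁ = |-0.85035625000 - (-0.13605700000)| = 0.71429925 eV

Transition 8 → 2:
ΔE₂ = |E_2 - E_8| = |-13.6057/2² - (-13.6057/8²)|
ΔE₂ = |-3.40142500000 - (-0.21258906250)| = 3.18883594 eV

Since 3.18883594 eV > 0.71429925 eV, the transition 8 → 2 emits the more energetic photon.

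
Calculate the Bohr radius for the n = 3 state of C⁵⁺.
0.07938 nm (or 0.79377 Å)

The Bohr radius formula is:
r_n = n² a₀ / Z

where a₀ = 0.05291772 nm is the Bohr radius.

For C⁵⁺ (Z = 6) at n = 3:
r_3 = 3² × 0.05291772 nm / 6
r_3 = 9 × 0.05291772 nm / 6
r_3 = 0.476259 nm / 6
r_3 = 0.07938 nm

The electron orbits at approximately 0.07938 nm from the nucleus.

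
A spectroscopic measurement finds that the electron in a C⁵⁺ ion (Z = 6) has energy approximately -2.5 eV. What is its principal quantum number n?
n = 14

The exact energy levels follow E_n = -13.6057 Z² / n² eV with Z = 6.

The measured value (-2.5 eV) is reported to only 2 significant figures, so we must test candidate n values and see which one matches to that precision.

Candidate energies:
  n = 12:  E = -13.6057 × 6² / 12² = -3.40143 eV
  n = 13:  E = -13.6057 × 6² / 13² = -2.89826 eV
  n = 14:  E = -13.6057 × 6² / 14² = -2.49901 eV  ← matches
  n = 15:  E = -13.6057 × 6² / 15² = -2.17691 eV
  n = 16:  E = -13.6057 × 6² / 16² = -1.91330 eV

Checking against the measurement of -2.5 eV (2 sig figs), only n = 14 agrees:
E_14 = -2.49901 eV, which rounds to -2.5 eV ✓

Therefore n = 14.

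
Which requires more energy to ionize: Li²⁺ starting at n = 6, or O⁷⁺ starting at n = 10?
O⁷⁺ at n = 10 (E = -8.70765 eV)

Using E_n = -13.6057 Z² / n² eV:

Li²⁺ (Z = 3) at n = 6:
E = -13.6057 × 3² / 6² = -13.6057 × 9 / 36 = -3.40142500 eV

O⁷⁺ (Z = 8) at n = 10:
E = -13.6057 × 8² / 10² = -13.6057 × 64 / 100 = -8.70764800 eV

Since -8.70764800 eV < -3.40142500 eV,
O⁷⁺ at n = 10 is more tightly bound (requires more energy to ionize).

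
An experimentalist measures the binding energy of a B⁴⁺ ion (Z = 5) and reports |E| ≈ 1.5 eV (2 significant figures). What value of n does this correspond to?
n = 15

The exact energy levels follow E_n = -13.6057 Z² / n² eV with Z = 5.

The measured value (-1.5 eV) is reported to only 2 significant figures, so we must test candidate n values and see which one matches to that precision.

Candidate energies:
  n = 13:  E = -13.6057 × 5² / 13² = -2.01268 eV
  n = 14:  E = -13.6057 × 5² / 14² = -1.73542 eV
  n = 15:  E = -13.6057 × 5² / 15² = -1.51174 eV  ← matches
  n = 16:  E = -13.6057 × 5² / 16² = -1.32868 eV
  n = 17:  E = -13.6057 × 5² / 17² = -1.17696 eV

Checking against the measurement of -1.5 eV (2 sig figs), only n = 15 agrees:
E_15 = -1.51174 eV, which rounds to -1.5 eV ✓

Therefore n = 15.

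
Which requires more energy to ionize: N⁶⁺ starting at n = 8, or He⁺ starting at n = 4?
N⁶⁺ at n = 8 (E = -10.41686 eV)

Using E_n = -13.6057 Z² / n² eV:

N⁶⁺ (Z = 7) at n = 8:
E = -13.6057 × 7² / 8² = -13.6057 × 49 / 64 = -10.41686406 eV

He⁺ (Z = 2) at n = 4:
E = -13.6057 × 2² / 4² = -13.6057 × 4 / 16 = -3.40142500 eV

Since -10.41686406 eV < -3.40142500 eV,
N⁶⁺ at n = 8 is more tightly bound (requires more energy to ionize).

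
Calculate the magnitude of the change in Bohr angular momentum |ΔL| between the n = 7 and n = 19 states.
1.26549e-33 J·s (or 12ℏ)

In the Bohr model, L_n = nℏ where ℏ = 1.0545718e-34 J·s.

L_19 = 19ℏ = 2.0036864e-33 J·s
L_7 = 7ℏ = 7.3820026e-34 J·s

ΔL = L_19 - L_7 = (19 - 7)ℏ = 12ℏ
ΔL = 12 × 1.0545718e-34 J·s = 1.26549e-33 J·s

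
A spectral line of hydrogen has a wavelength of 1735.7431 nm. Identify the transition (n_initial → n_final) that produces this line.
n = 10 → n = 4

First, find the photon energy from the wavelength (hc = 1239.84 eV·nm):
E = hc/λ = 1239.84 eV·nm / 1735.7431 nm = 0.71429925 eV

The energy levels of hydrogen satisfy E_n = -13.6057 / n² eV, so an emission n_i → n_f releases
ΔE = 13.6057 × (1/n_f² − 1/n_i²) eV.

Setting ΔE equal to the photon energy:
1/n_f² − 1/n_i² = 0.71429925 / 13.6057 = 0.052500000

Since 1/n_i² must be positive, we need 1/n_f² > 0.052500000, i.e. n_f ≤ 4. For each allowed n_f, solve n_i = (1/n_f² − 0.052500000)^(−1/2) and check whether it is a whole number:
  n_f = 1: 1/n_i² = 1.000000000 − 0.052500000 = 0.947500000 → n_i = 1.027  (not an integer) ✗
  n_f = 2: 1/n_i² = 0.250000000 − 0.052500000 = 0.197500000 → n_i = 2.250  (not an integer) ✗
  n_f = 3: 1/n_i² = 0.111111111 − 0.052500000 = 0.058611111 → n_i = 4.131  (not an integer) ✗
  n_f = 4: 1/n_i² = 0.062500000 − 0.052500000 = 0.010000000 → n_i = 10.000  → integer, n_i = 10 ✓

Only n_f = 4 gives an integer upper level, n_i = 10.

The transition is from n = 10 to n = 4 (emission).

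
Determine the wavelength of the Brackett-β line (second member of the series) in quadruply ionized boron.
104.98 nm

The lines of a series are numbered from the longest wavelength (smallest ΔE) outward; the second line is the transition from n = n_f + 2 to n_f.
The Brackett series has all transitions ending at n_f = 4.

For B⁴⁺ (Z = 5), the second line (β-line) is the jump from n = 6 to n = 4:
E_6 = -13.6057 × 5² / 6² = -9.44840 eV
E_4 = -13.6057 × 5² / 4² = -21.25891 eV
ΔE = E_6 - E_4 = 11.81051 eV

λ = hc/E = 1239.84 eV·nm / 11.81051 eV
λ = 104.98 nm

This is the β-line of the Brackett series in B⁴⁺.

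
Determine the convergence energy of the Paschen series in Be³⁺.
24.187911 eV

The series limit corresponds to the transition from n = ∞ to n = 3.
This is the highest energy (shortest wavelength) transition in the Paschen series.

E_∞ = 0 eV
E_3 = -13.6057 × 4² / 3² = -24.187911 eV

Energy at series limit:
ΔE = E_∞ - E_3 = 0 - (-24.187911) = 24.187911 eV

This energy equals the ionization energy from the n = 3 state of Be³⁺.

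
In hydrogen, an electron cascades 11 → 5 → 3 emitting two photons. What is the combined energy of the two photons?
1.40 eV

The energy levels of hydrogen are E_n = -13.6057 / n² eV.

First transition (11 → 5):
ΔE₁ = |E_5 - E_11|
ΔE₁ = |-0.54422800 - (-0.11244380)| = 0.43178 eV

Second transition (5 → 3):
ΔE₂ = |E_3 - E_5|
ΔE₂ = |-1.51174444 - (-0.54422800)| = 0.96752 eV

Total energy released:
E_total = ΔE₁ + ΔE₂ = 0.43178 + 0.96752 = 1.40 eV

Note: This equals the direct transition 11 → 3: 1.40 eV ✓
Energy is conserved regardless of the path taken.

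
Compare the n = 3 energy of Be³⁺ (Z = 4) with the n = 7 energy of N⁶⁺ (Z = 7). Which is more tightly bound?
Be³⁺ at n = 3 (E = -24.187911 eV)

Using E_n = -13.6057 Z² / n² eV:

Be³⁺ (Z = 4) at n = 3:
E = -13.6057 × 4² / 3² = -13.6057 × 16 / 9 = -24.187911111 eV

N⁶⁺ (Z = 7) at n = 7:
E = -13.6057 × 7² / 7² = -13.6057 × 49 / 49 = -13.605700000 eV

Since -24.187911111 eV < -13.605700000 eV,
Be³⁺ at n = 3 is more tightly bound (requires more energy to ionize).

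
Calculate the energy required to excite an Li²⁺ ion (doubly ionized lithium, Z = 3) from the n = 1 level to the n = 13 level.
121.7267 eV

The energy levels of a hydrogen-like atom are E_n = -13.6057 Z² eV / n².

Energy at n = 1: E_1 = -13.6057 × 3² / 1² = -122.4513000 eV
Energy at n = 13: E_13 = -13.6057 × 3² / 13² = -0.7245639 eV

The excitation energy is the difference:
ΔE = E_13 - E_1
ΔE = -0.7245639 - (-122.4513000)
ΔE = 121.7267 eV

Since this is positive, energy must be absorbed (photon absorption).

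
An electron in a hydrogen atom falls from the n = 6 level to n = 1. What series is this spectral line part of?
Lyman series

The spectral series in hydrogen are named based on the final (lower) energy level:
- Lyman series: n_final = 1 (ultraviolet)
- Balmer series: n_final = 2 (visible/near-UV)
- Paschen series: n_final = 3 (infrared)
- Brackett series: n_final = 4 (infrared)
- Pfund series: n_final = 5 (far infrared)

Since this transition ends at n = 1, it belongs to the Lyman series.

For reference, this 6 → 1 line has photon energy
ΔE = 13.6057 eV × (1/1² - 1/6²) = 13.22776 eV,
corresponding to wavelength λ = hc/ΔE = 1239.84 eV·nm / 13.22776 eV = 93.730 nm in the ultraviolet region.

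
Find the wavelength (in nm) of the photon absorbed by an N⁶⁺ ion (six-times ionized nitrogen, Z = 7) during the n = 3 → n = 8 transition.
19.48 nm

First, find the transition energy using E_n = -13.6057 Z² / n² eV:
E_3 = -13.6057 × 7² / 3² = -74.0755 eV
E_8 = -13.6057 × 7² / 8² = -10.4169 eV

Photon energy: |ΔE| = |E_8 - E_3| = 63.6586 eV

Convert to wavelength using E = hc/λ with hc = 1239.84 eV·nm:
λ = hc/E = 1239.84 eV·nm / 63.6586 eV
λ = 19.48 nm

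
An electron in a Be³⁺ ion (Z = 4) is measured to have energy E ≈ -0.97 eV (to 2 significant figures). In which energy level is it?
n = 15

The exact energy levels follow E_n = -13.6057 Z² / n² eV with Z = 4.

The measured value (-0.97 eV) is reported to only 2 significant figures, so we must test candidate n values and see which one matches to that precision.

Candidate energies:
  n = 13:  E = -13.6057 × 4² / 13² = -1.288114 eV
  n = 14:  E = -13.6057 × 4² / 14² = -1.110669 eV
  n = 15:  E = -13.6057 × 4² / 15² = -0.967516 eV  ← matches
  n = 16:  E = -13.6057 × 4² / 16² = -0.850356 eV
  n = 17:  E = -13.6057 × 4² / 17² = -0.753257 eV

Checking against the measurement of -0.97 eV (2 sig figs), only n = 15 agrees:
E_15 = -0.967516 eV, which rounds to -0.97 eV ✓

Therefore n = 15.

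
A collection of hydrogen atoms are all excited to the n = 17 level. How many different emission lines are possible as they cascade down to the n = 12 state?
15

The electron can occupy levels n = 12, 13, ..., 17 during de-excitation — that is m = 17 - 12 + 1 = 6 distinct levels.

The number of distinct spectral lines equals the number of ways to choose 2 of these m levels (each pair gives one possible emission transition):

Number of lines = m(m-1)/2 = 6×5/2 = 15

These correspond to all possible transitions between the 6 levels:
17 → 16, 17 → 15, 17 → 14, 17 → 13, 17 → 12, 16 → 15, 16 → 14, 16 → 13...

Each transition produces a photon with a unique energy (and thus wavelength). This count does not depend on Z.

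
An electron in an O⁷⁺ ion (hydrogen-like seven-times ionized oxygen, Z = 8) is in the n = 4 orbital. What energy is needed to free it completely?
54.42280 eV

The ionization energy is the energy needed to remove the electron completely (n → ∞).

For a hydrogen-like ion with Z = 8, E_n = -13.6057 Z² / n² eV.

At n = 4: E_4 = -13.6057 × 8² / 4² = -54.42280000 eV
At n = ∞: E_∞ = 0 eV

Ionization energy = E_∞ - E_4 = 0 - (-54.42280000) = 54.42280000 eV
Ionization energy ≈ 54.42280 eV

This is also called the binding energy of the electron in state n = 4.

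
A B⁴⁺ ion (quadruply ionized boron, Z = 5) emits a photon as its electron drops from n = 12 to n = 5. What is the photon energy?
11.243599 eV

The energy levels are E_n = -13.6057 Z² eV / n².

Energy at n = 12: E_12 = -13.6057 × 5² / 12² = -2.362100694 eV
Energy at n = 5: E_5 = -13.6057 × 5² / 5² = -13.605700000 eV

For emission (electron falling to lower state), the photon energy is:
E_photon = E_12 - E_5 = |-2.362100694 - (-13.605700000)|
E_photon = 11.243599 eV

This energy is carried away by the emitted photon.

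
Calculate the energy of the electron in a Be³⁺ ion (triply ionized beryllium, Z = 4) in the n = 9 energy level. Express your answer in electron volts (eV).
-2.688 eV

The energy levels of a hydrogen-like atom are given by:
E_n = -13.6057 Z² / n² eV  (with Z = 4 for Be³⁺)

For n = 9:
E_9 = -13.6057 × 4² / 9²
E_9 = -13.6057 × 16 / 81
E_9 = -2.688 eV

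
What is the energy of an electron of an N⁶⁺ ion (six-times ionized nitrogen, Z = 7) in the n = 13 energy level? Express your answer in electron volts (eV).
-3.94 eV

The energy levels of a hydrogen-like atom are given by:
E_n = -13.6057 Z² / n² eV  (with Z = 7 for N⁶⁺)

For n = 13:
E_13 = -13.6057 × 7² / 13²
E_13 = -13.6057 × 49 / 169
E_13 = -3.94 eV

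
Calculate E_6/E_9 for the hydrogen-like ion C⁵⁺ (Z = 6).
2.2500

Using E_n = -13.6057 Z² / n² eV with Z = 6:

E_6 = -13.6057 × 6² / 6² = -489.8052 / 36 = -13.6057000000 eV
E_9 = -13.6057 × 6² / 9² = -489.8052 / 81 = -6.0469777778 eV

The ratio is:
E_6/E_9 = (-13.6057000000) / (-6.0469777778)
E_6/E_9 = (-489.8052/36) / (-489.8052/81)
E_6/E_9 = 81/36
E_6/E_9 = 2.2500
(Note: the Z² factors cancel in the ratio.)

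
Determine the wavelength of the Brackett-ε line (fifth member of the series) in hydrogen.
1816.92248 nm

The lines of a series are numbered from the longest wavelength (smallest ΔE) outward; the fifth line is the transition from n = n_f + 5 to n_f.
The Brackett series has all transitions ending at n_f = 4.

For H, the fifth line (ε-line) is the jump from n = 9 to n = 4:
E_9 = -13.6057 / 9² = -0.16797160494 eV
E_4 = -13.6057 / 4² = -0.85035625000 eV
ΔE = E_9 - E_4 = 0.68238464506 eV

λ = hc/E = 1239.84 eV·nm / 0.68238464506 eV
λ = 1816.92248 nm

This is the ε-line of the Brackett series in H.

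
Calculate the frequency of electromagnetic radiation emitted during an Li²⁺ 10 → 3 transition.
2.99376e+15 Hz

First, find the transition energy:
E_10 = -13.6057 × 3² / 10² = -1.22451300 eV
E_3 = -13.6057 × 3² / 3² = -13.60570000 eV
|ΔE| = |E_3 - E_10| = 12.38118700 eV

Convert to Joules: E = 12.38118700 eV × (1.602177 × 10⁻¹⁹ J/eV) = 1.9836853e-18 J

Using E = hf:
f = E/h = 1.9836853e-18 J / (6.62607 × 10⁻³⁴ J·s)
f = 2.99376e+15 Hz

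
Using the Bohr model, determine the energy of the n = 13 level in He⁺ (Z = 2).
-0.32 eV

For hydrogen-like ions, the energy levels scale with Z²:
E_n = -13.6057 Z² / n² eV

For He⁺ (Z = 2) at n = 13:
E_13 = -13.6057 × 2² / 13²
E_13 = -13.6057 × 4 / 169
E_13 = -54.4228 / 169
E_13 = -0.32 eV

The energy is 4 times more negative than hydrogen at the same n due to the stronger nuclear charge.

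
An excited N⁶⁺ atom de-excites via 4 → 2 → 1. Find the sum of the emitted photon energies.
625.01 eV

The energy levels of N⁶⁺ are E_n = -13.6057 × 7² / n² eV.

First transition (4 → 2):
ΔE₁ = |E_2 - E_4|
ΔE₁ = |-166.66982500 - (-41.66745625)| = 125.00237 eV

Second transition (2 → 1):
ΔE₂ = |E_1 - E_2|
ΔE₂ = |-666.67930000 - (-166.66982500)| = 500.00948 eV

Total energy released:
E_total = ΔE₁ + ΔE₂ = 125.00237 + 500.00948 = 625.01 eV

Note: This equals the direct transition 4 → 1: 625.01 eV ✓
Energy is conserved regardless of the path taken.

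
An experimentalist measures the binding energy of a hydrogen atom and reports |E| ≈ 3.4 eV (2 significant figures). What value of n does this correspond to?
n = 2

The exact energy levels follow E_n = -13.6057 eV / n².

The measured value (-3.4 eV) is reported to only 2 significant figures, so we must test candidate n values and see which one matches to that precision.

Candidate energies:
  n = 1:  E = -13.6057/1² = -13.60570 eV
  n = 2:  E = -13.6057/2² = -3.40143 eV  ← matches
  n = 3:  E = -13.6057/3² = -1.51174 eV
  n = 4:  E = -13.6057/4² = -0.85036 eV

Checking against the measurement of -3.4 eV (2 sig figs), only n = 2 agrees:
E_2 = -3.40143 eV, which rounds to -3.4 eV ✓

Therefore n = 2.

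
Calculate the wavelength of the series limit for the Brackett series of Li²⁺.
162.0027 nm

The series limit corresponds to the transition from n = ∞ to n = 4.
This is the highest energy (shortest wavelength) transition in the Brackett series.

E_∞ = 0 eV
E_4 = -13.6057 × 3² / 4² = -7.65320625 eV

Energy at series limit:
ΔE = E_∞ - E_4 = 0 - (-7.65320625) = 7.65320625 eV
λ = hc/E = 1239.84 eV·nm / 7.65320625 eV = 162.0027 nm

This energy equals the ionization energy from the n = 4 state of Li²⁺.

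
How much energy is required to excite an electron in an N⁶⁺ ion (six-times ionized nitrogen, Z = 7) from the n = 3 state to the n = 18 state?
72.02 eV

The energy levels of a hydrogen-like atom are E_n = -13.6057 Z² eV / n².

Energy at n = 3: E_3 = -13.6057 × 7² / 3² = -74.07548 eV
Energy at n = 18: E_18 = -13.6057 × 7² / 18² = -2.05765 eV

The excitation energy is the difference:
ΔE = E_18 - E_3
ΔE = -2.05765 - (-74.07548)
ΔE = 72.02 eV

Since this is positive, energy must be absorbed (photon absorption).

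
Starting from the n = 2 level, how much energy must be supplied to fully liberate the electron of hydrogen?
3.40 eV

The ionization energy is the energy needed to remove the electron completely (n → ∞).

For hydrogen, E_n = -13.6057 eV / n².

At n = 2: E_2 = -13.6057 / 2² = -3.40143 eV
At n = ∞: E_∞ = 0 eV

Ionization energy = E_∞ - E_2 = 0 - (-3.40143) = 3.40143 eV
Ionization energy ≈ 3.40 eV

This is also called the binding energy of the electron in state n = 2.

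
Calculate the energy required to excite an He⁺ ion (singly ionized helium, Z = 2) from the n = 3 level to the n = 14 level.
5.7693 eV

The energy levels of a hydrogen-like atom are E_n = -13.6057 Z² eV / n².

Energy at n = 3: E_3 = -13.6057 × 2² / 3² = -6.0469778 eV
Energy at n = 14: E_14 = -13.6057 × 2² / 14² = -0.2776673 eV

The excitation energy is the difference:
ΔE = E_14 - E_3
ΔE = -0.2776673 - (-6.0469778)
ΔE = 5.7693 eV

Since this is positive, energy must be absorbed (photon absorption).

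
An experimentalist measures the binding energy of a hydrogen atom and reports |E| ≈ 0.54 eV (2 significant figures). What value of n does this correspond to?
n = 5

The exact energy levels follow E_n = -13.6057 eV / n².

The measured value (-0.54 eV) is reported to only 2 significant figures, so we must test candidate n values and see which one matches to that precision.

Candidate energies:
  n = 3:  E = -13.6057/3² = -1.511744 eV
  n = 4:  E = -13.6057/4² = -0.850356 eV
  n = 5:  E = -13.6057/5² = -0.544228 eV  ← matches
  n = 6:  E = -13.6057/6² = -0.377936 eV
  n = 7:  E = -13.6057/7² = -0.277667 eV

Checking against the measurement of -0.54 eV (2 sig figs), only n = 5 agrees:
E_5 = -0.544228 eV, which rounds to -0.54 eV ✓

Therefore n = 5.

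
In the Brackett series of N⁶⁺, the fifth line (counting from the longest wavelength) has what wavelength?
37.080051 nm

The lines of a series are numbered from the longest wavelength (smallest ΔE) outward; the fifth line is the transition from n = n_f + 5 to n_f.
The Brackett series has all transitions ending at n_f = 4.

For N⁶⁺ (Z = 7), the fifth line (ε-line) is the jump from n = 9 to n = 4:
E_9 = -13.6057 × 7² / 9² = -8.23060864 eV
E_4 = -13.6057 × 7² / 4² = -41.66745625 eV
ΔE = E_9 - E_4 = 33.43684761 eV

λ = hc/E = 1239.84 eV·nm / 33.43684761 eV
λ = 37.080051 nm

This is the ε-line of the Brackett series in N⁶⁺.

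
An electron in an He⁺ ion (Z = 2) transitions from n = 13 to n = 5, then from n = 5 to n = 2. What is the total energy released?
13.283672 eV

The energy levels of He⁺ are E_n = -13.6057 × 2² / n² eV.

First transition (13 → 5):
ΔE₁ = |E_5 - E_13|
ΔE₁ = |-2.176912000000 - (-0.322028402367)| = 1.854883598 eV

Second transition (5 → 2):
ΔE₂ = |E_2 - E_5|
ΔE₂ = |-13.605700000000 - (-2.176912000000)| = 11.428788000 eV

Total energy released:
E_total = ΔE₁ + ΔE₂ = 1.854883598 + 11.428788000 = 13.283672 eV

Note: This equals the direct transition 13 → 2: 13.283672 eV ✓
Energy is conserved regardless of the path taken.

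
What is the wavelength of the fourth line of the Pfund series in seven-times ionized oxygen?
51.487 nm

The lines of a series are numbered from the longest wavelength (smallest ΔE) outward; the fourth line is the transition from n = n_f + 4 to n_f.
The Pfund series has all transitions ending at n_f = 5.

For O⁷⁺ (Z = 8), the fourth line (δ-line) is the jump from n = 9 to n = 5:
E_9 = -13.6057 × 8² / 9² = -10.75018 eV
E_5 = -13.6057 × 8² / 5² = -34.83059 eV
ΔE = E_9 - E_5 = 24.08041 eV

λ = hc/E = 1239.84 eV·nm / 24.08041 eV
λ = 51.487 nm

This is the δ-line of the Pfund series in O⁷⁺.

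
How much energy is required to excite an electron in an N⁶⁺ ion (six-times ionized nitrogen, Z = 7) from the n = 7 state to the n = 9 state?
5.3751 eV

The energy levels of a hydrogen-like atom are E_n = -13.6057 Z² eV / n².

Energy at n = 7: E_7 = -13.6057 × 7² / 7² = -13.6057000 eV
Energy at n = 9: E_9 = -13.6057 × 7² / 9² = -8.2306086 eV

The excitation energy is the difference:
ΔE = E_9 - E_7
ΔE = -8.2306086 - (-13.6057000)
ΔE = 5.3751 eV

Since this is positive, energy must be absorbed (photon absorption).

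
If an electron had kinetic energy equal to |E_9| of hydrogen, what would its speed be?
2.431e+05 m/s (or 0.08% of c)

The binding energy at n = 9 for hydrogen is:
E_9 = -13.6057/9² = -0.1679716 eV
|E_9| = 0.1679716 eV

Convert to Joules:
KE = 0.1679716 eV × (1.602177 × 10⁻¹⁹ J/eV) = 2.69120e-20 J

Using KE = ½mv²:
v = √(2·KE/m_e)
v = √(2 × 2.69120e-20 J / 9.10938 × 10⁻³¹ kg)
v = 2.431e+05 m/s

This is approximately 0.08% the speed of light.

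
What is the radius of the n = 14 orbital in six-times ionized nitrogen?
1.4817 nm (or 14.8170 Å)

The Bohr radius formula is:
r_n = n² a₀ / Z

where a₀ = 0.0529177 nm is the Bohr radius.

For N⁶⁺ (Z = 7) at n = 14:
r_14 = 14² × 0.0529177 nm / 7
r_14 = 196 × 0.0529177 nm / 7
r_14 = 10.37187 nm / 7
r_14 = 1.4817 nm

The electron orbits at approximately 1.4817 nm from the nucleus.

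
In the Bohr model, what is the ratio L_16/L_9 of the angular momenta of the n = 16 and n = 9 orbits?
1.77778

In the Bohr model, L_n = nℏ, so the ratio is purely the ratio of quantum numbers:

L_16/L_9 = 16ℏ / 9ℏ = 16/9 = 1.77778

The angular momentum scales linearly with n.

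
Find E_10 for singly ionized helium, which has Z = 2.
-0.544 eV

For hydrogen-like ions, the energy levels scale with Z²:
E_n = -13.6057 Z² / n² eV

For He⁺ (Z = 2) at n = 10:
E_10 = -13.6057 × 2² / 10²
E_10 = -13.6057 × 4 / 100
E_10 = -54.4228 / 100
E_10 = -0.544 eV

The energy is 4 times more negative than hydrogen at the same n due to the stronger nuclear charge.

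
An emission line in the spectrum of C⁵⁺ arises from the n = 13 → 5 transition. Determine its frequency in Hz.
4.037e+15 Hz

First, find the transition energy:
E_13 = -13.6057 × 6² / 13² = -2.898256 eV
E_5 = -13.6057 × 6² / 5² = -19.592208 eV
|ΔE| = |E_5 - E_13| = 16.693952 eV

Convert to Joules: E = 16.693952 eV × (1.602177 × 10⁻¹⁹ J/eV) = 2.67467e-18 J

Using E = hf:
f = E/h = 2.67467e-18 J / (6.62607 × 10⁻³⁴ J·s)
f = 4.037e+15 Hz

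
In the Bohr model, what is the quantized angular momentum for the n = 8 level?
8.4366e-34 J·s (or 8ℏ)

In the Bohr model, angular momentum is quantized:
L = nℏ

where ℏ = h/(2π) = 1.054572e-34 J·s

For n = 8:
L = 8 × 1.054572e-34 J·s
L = 8.4366e-34 J·s

This can also be written as L = 8ℏ.
The angular momentum is an integer multiple of the reduced Planck constant.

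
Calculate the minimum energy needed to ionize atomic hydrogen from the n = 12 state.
0.094484 eV

The ionization energy is the energy needed to remove the electron completely (n → ∞).

For hydrogen, E_n = -13.6057 eV / n².

At n = 12: E_12 = -13.6057 / 12² = -0.094484028 eV
At n = ∞: E_∞ = 0 eV

Ionization energy = E_∞ - E_12 = 0 - (-0.094484028) = 0.094484028 eV
Ionization energy ≈ 0.094484 eV

This is also called the binding energy of the electron in state n = 12.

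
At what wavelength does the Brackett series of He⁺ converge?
364.506053 nm

The series limit corresponds to the transition from n = ∞ to n = 4.
This is the highest energy (shortest wavelength) transition in the Brackett series.

E_∞ = 0 eV
E_4 = -13.6057 × 2² / 4² = -3.4014250000 eV

Energy at series limit:
ΔE = E_∞ - E_4 = 0 - (-3.4014250000) = 3.4014250000 eV
λ = hc/E = 1239.84 eV·nm / 3.4014250000 eV = 364.506053 nm

This energy equals the ionization energy from the n = 4 state of He⁺.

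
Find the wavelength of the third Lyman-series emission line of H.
97.201614 nm

The lines of a series are numbered from the longest wavelength (smallest ΔE) outward; the third line is the transition from n = n_f + 3 to n_f.
The Lyman series has all transitions ending at n_f = 1.

For H, the third line (γ-line) is the jump from n = 4 to n = 1:
E_4 = -13.6057 / 4² = -0.85035625 eV
E_1 = -13.6057 / 1² = -13.60570000 eV
ΔE = E_4 - E_1 = 12.75534375 eV

λ = hc/E = 1239.84 eV·nm / 12.75534375 eV
λ = 97.201614 nm

This is the γ-line of the Lyman series in H.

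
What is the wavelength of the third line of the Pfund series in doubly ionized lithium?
415.3915 nm

The lines of a series are numbered from the longest wavelength (smallest ΔE) outward; the third line is the transition from n = n_f + 3 to n_f.
The Pfund series has all transitions ending at n_f = 5.

For Li²⁺ (Z = 3), the third line (γ-line) is the jump from n = 8 to n = 5:
E_8 = -13.6057 × 3² / 8² = -1.91330156 eV
E_5 = -13.6057 × 3² / 5² = -4.89805200 eV
ΔE = E_8 - E_5 = 2.98475044 eV

λ = hc/E = 1239.84 eV·nm / 2.98475044 eV
λ = 415.3915 nm

This is the γ-line of the Pfund series in Li²⁺.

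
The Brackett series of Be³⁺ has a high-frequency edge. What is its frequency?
3.28984e+15 Hz

The series limit corresponds to the transition from n = ∞ to n = 4.
This is the highest energy (shortest wavelength) transition in the Brackett series.

E_∞ = 0 eV
E_4 = -13.6057 × 4² / 4² = -13.60570000 eV

Energy at series limit:
ΔE = E_∞ - E_4 = 0 - (-13.60570000) = 13.60570000 eV
E = 13.60570000 eV × (1.602177 × 10⁻¹⁹ J/eV) = 2.1798740e-18 J
f = E/h = 2.1798740e-18 J / (6.62607 × 10⁻³⁴ J·s) = 3.28984e+15 Hz

This energy equals the ionization energy from the n = 4 state of Be³⁺.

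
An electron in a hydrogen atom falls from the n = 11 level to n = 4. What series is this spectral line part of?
Brackett series

The spectral series in hydrogen are named based on the final (lower) energy level:
- Lyman series: n_final = 1 (ultraviolet)
- Balmer series: n_final = 2 (visible/near-UV)
- Paschen series: n_final = 3 (infrared)
- Brackett series: n_final = 4 (infrared)
- Pfund series: n_final = 5 (far infrared)

Since this transition ends at n = 4, it belongs to the Brackett series.

For reference, this 11 → 4 line has photon energy
ΔE = 13.6057 eV × (1/4² - 1/11²) = 0.73791244835 eV,
corresponding to wavelength λ = hc/ΔE = 1239.84 eV·nm / 0.73791244835 eV = 1680.19933 nm in the infrared region.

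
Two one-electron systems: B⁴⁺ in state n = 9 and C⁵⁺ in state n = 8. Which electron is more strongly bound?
C⁵⁺ at n = 8 (E = -7.653206 eV)

Using E_n = -13.6057 Z² / n² eV:

B⁴⁺ (Z = 5) at n = 9:
E = -13.6057 × 5² / 9² = -13.6057 × 25 / 81 = -4.199290123 eV

C⁵⁺ (Z = 6) at n = 8:
E = -13.6057 × 6² / 8² = -13.6057 × 36 / 64 = -7.653206250 eV

Since -7.653206250 eV < -4.199290123 eV,
C⁵⁺ at n = 8 is more tightly bound (requires more energy to ionize).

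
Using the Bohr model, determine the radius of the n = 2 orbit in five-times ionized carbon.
0.0353 nm (or 0.3528 Å)

The Bohr radius formula is:
r_n = n² a₀ / Z

where a₀ = 0.0529177 nm is the Bohr radius.

For C⁵⁺ (Z = 6) at n = 2:
r_2 = 2² × 0.0529177 nm / 6
r_2 = 4 × 0.0529177 nm / 6
r_2 = 0.21167 nm / 6
r_2 = 0.0353 nm

The electron orbits at approximately 0.0353 nm from the nucleus.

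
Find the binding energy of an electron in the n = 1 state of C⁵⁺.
489.81 eV

The ionization energy is the energy needed to remove the electron completely (n → ∞).

For a hydrogen-like ion with Z = 6, E_n = -13.6057 Z² / n² eV.

At n = 1: E_1 = -13.6057 × 6² / 1² = -489.80520 eV
At n = ∞: E_∞ = 0 eV

Ionization energy = E_∞ - E_1 = 0 - (-489.80520) = 489.80520 eV
Ionization energy ≈ 489.81 eV

This is also called the binding energy of the electron in state n = 1.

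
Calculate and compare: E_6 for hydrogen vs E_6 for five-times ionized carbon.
C⁵⁺ at n = 6 (E = -13.6057 eV)

Using E_n = -13.6057 Z² / n² eV:

H (Z = 1) at n = 6:
E = -13.6057 × 1² / 6² = -13.6057 × 1 / 36 = -0.3779361 eV

C⁵⁺ (Z = 6) at n = 6:
E = -13.6057 × 6² / 6² = -13.6057 × 36 / 36 = -13.6057000 eV

Since -13.6057000 eV < -0.3779361 eV,
C⁵⁺ at n = 6 is more tightly bound (requires more energy to ionize).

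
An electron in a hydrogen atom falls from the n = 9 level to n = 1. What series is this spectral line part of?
Lyman series

The spectral series in hydrogen are named based on the final (lower) energy level:
- Lyman series: n_final = 1 (ultraviolet)
- Balmer series: n_final = 2 (visible/near-UV)
- Paschen series: n_final = 3 (infrared)
- Brackett series: n_final = 4 (infrared)
- Pfund series: n_final = 5 (far infrared)

Since this transition ends at n = 1, it belongs to the Lyman series.

For reference, this 9 → 1 line has photon energy
ΔE = 13.6057 eV × (1/1² - 1/9²) = 13.4377284 eV,
corresponding to wavelength λ = hc/ΔE = 1239.84 eV·nm / 13.4377284 eV = 92.26559 nm in the ultraviolet region.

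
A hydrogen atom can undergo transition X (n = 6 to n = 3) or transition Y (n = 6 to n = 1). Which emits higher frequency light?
6 → 1

Calculate the energy for each transition:

Transition 6 → 3:
ΔE₁ = |E_3 - E_6| = |-13.6057/3² - (-13.6057/6²)|
ΔE₁ = |-1.51174444444 - (-0.37793611111)| = 1.13380833 eV

Transition 6 → 1:
ΔE₂ = |E_1 - E_6| = |-13.6057/1² - (-13.6057/6²)|
ΔE₂ = |-13.60570000000 - (-0.37793611111)| = 13.22776389 eV

Since 13.22776389 eV > 1.13380833 eV, the transition 6 → 1 emits the more energetic photon.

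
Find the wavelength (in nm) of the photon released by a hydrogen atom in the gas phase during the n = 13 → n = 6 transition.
4168.52411 nm

First, find the transition energy using E_n = -13.6057 / n² eV:
E_13 = -13.6057 / 13² = -0.08050710059 eV
E_6 = -13.6057 / 6² = -0.37793611111 eV

Photon energy: |ΔE| = |E_6 - E_13| = 0.29742901052 eV

Convert to wavelength using E = hc/λ with hc = 1239.84 eV·nm:
λ = hc/E = 1239.84 eV·nm / 0.29742901052 eV
λ = 4168.52411 nm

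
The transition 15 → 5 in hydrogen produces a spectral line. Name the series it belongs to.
Pfund series

The spectral series in hydrogen are named based on the final (lower) energy level:
- Lyman series: n_final = 1 (ultraviolet)
- Balmer series: n_final = 2 (visible/near-UV)
- Paschen series: n_final = 3 (infrared)
- Brackett series: n_final = 4 (infrared)
- Pfund series: n_final = 5 (far infrared)

Since this transition ends at n = 5, it belongs to the Pfund series.

For reference, this 15 → 5 line has photon energy
ΔE = 13.6057 eV × (1/5² - 1/15²) = 0.483758222 eV,
corresponding to wavelength λ = hc/ΔE = 1239.84 eV·nm / 0.483758222 eV = 2562.933 nm in the far infrared region.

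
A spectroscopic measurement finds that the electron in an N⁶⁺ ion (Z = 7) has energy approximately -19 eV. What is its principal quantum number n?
n = 6

The exact energy levels follow E_n = -13.6057 Z² / n² eV with Z = 7.

The measured value (-19 eV) is reported to only 2 significant figures, so we must test candidate n values and see which one matches to that precision.

Candidate energies:
  n = 4:  E = -13.6057 × 7² / 4² = -41.66746 eV
  n = 5:  E = -13.6057 × 7² / 5² = -26.66717 eV
  n = 6:  E = -13.6057 × 7² / 6² = -18.51887 eV  ← matches
  n = 7:  E = -13.6057 × 7² / 7² = -13.60570 eV
  n = 8:  E = -13.6057 × 7² / 8² = -10.41686 eV

Checking against the measurement of -19 eV (2 sig figs), only n = 6 agrees:
E_6 = -18.51887 eV, which rounds to -19 eV ✓

Therefore n = 6.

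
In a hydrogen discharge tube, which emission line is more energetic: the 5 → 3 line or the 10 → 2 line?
10 → 2

Calculate the energy for each transition:

Transition 5 → 3:
ΔE₁ = |E_3 - E_5| = |-13.6057/3² - (-13.6057/5²)|
ΔE₁ = |-1.511744444 - (-0.544228000)| = 0.967516 eV

Transition 10 → 2:
ΔE₂ = |E_2 - E_10| = |-13.6057/2² - (-13.6057/10²)|
ΔE₂ = |-3.401425000 - (-0.136057000)| = 3.265368 eV

Since 3.265368 eV > 0.967516 eV, the transition 10 → 2 emits the more energetic photon.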